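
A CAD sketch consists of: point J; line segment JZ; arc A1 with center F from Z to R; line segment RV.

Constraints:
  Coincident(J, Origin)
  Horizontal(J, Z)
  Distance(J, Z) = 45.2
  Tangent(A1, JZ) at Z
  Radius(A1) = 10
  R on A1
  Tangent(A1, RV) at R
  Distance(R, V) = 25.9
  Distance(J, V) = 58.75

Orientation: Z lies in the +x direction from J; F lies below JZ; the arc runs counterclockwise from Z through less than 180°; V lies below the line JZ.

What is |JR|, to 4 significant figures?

38.32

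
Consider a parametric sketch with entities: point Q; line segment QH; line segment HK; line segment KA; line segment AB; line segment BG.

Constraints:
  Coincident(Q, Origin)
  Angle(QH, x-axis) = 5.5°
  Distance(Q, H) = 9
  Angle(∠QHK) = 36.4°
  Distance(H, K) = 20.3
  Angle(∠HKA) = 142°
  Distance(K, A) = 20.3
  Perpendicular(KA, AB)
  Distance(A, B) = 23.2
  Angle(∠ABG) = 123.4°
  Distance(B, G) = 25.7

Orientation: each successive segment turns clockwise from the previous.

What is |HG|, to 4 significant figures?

28.94

Q is at the origin; QH runs at 5.5° with length 9.0, so H = (8.959, 0.8626). ∠QHK = 36.4° gives HK at -138.1° from the x-axis; with |HK| = 20.3, K = (-6.151, -12.69). ∠HKA = 142.0° gives KA at -176.1° from the x-axis; with |KA| = 20.3, A = (-26.40, -14.08). KA ⟂ AB, so AB runs at 93.90°; with |AB| = 23.2, B = (-27.98, 9.071). ∠ABG = 123.4° gives BG at 37.30° from the x-axis; with |BG| = 25.7, G = (-7.538, 24.65). Then |HG| = |G − H| = 28.94.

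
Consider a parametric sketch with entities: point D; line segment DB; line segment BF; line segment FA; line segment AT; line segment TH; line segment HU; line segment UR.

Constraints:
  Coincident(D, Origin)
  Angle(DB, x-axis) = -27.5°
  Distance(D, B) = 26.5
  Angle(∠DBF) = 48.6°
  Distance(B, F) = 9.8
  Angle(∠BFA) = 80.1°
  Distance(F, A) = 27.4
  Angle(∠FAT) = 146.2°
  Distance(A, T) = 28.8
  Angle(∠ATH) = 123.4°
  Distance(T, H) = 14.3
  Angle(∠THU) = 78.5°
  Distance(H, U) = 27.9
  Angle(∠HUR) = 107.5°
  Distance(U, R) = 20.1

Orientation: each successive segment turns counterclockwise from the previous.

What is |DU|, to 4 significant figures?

36.05

∠ATH = 123.4° gives TH at -65.80° from the x-axis; with |TH| = 14.3, H = (-13.49, -51.14). ∠THU = 78.5° gives HU at 35.70° from the x-axis; with |HU| = 27.9, U = (9.169, -34.86). Then |DU| = |U − D| = 36.05.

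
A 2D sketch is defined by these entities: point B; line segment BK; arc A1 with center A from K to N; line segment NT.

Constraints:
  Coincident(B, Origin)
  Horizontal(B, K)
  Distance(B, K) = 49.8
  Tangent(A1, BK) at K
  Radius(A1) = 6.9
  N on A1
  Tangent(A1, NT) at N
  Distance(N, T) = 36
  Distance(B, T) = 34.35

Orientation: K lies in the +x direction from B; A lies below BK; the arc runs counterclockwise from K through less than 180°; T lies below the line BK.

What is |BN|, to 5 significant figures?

44.881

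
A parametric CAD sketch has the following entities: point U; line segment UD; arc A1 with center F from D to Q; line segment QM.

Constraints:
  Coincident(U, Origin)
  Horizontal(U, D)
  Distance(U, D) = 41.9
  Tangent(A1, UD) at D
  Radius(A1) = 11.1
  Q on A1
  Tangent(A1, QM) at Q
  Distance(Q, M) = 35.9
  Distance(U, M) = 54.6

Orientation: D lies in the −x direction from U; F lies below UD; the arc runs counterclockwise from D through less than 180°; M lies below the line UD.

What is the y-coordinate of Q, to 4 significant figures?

-17.85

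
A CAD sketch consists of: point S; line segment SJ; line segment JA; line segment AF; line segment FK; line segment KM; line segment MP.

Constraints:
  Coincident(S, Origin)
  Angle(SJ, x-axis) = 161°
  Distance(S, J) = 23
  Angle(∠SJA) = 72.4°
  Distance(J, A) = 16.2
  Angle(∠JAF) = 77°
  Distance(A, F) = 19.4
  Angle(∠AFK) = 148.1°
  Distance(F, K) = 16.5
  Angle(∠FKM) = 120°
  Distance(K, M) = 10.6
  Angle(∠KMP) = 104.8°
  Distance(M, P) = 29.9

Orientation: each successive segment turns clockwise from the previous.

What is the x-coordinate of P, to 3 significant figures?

-29.3

S is at the origin; SJ runs at 161.0° with length 23.0, so J = (-21.7, 7.49). ∠SJA = 72.4° gives JA at 53.4° from the x-axis; with |JA| = 16.2, A = (-12.1, 20.5). ∠JAF = 77.0° gives AF at -49.6° from the x-axis; with |AF| = 19.4, F = (0.485, 5.72). ∠AFK = 148.1° gives FK at -81.5° from the x-axis; with |FK| = 16.5, K = (2.92, -10.6). ∠FKM = 120.0° gives KM at -142° from the x-axis; with |KM| = 10.6, M = (-5.37, -17.2). ∠KMP = 104.8° gives MP at 143° from the x-axis; with |MP| = 29.9, P = (-29.3, 0.671). So P.x = -29.3.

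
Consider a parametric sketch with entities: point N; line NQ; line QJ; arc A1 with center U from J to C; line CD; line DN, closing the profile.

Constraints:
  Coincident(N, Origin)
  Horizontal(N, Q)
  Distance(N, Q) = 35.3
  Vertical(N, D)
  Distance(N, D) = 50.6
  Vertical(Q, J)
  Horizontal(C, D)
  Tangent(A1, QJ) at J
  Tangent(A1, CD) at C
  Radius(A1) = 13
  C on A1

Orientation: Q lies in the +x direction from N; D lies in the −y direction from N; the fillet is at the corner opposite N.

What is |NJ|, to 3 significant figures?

51.6

N is at the origin; NQ is horizontal with |NQ| = 35.3 and Q on the +x side, so Q = (35.3, 0.00). N and D share the same x with |ND| = 50.6 and D on the −y side, so D = (0.00, -50.6). The virtual corner opposite N is at (35.3, -50.6). Tangency of A1 to QJ means the radius UJ is perpendicular to QJ and since A1 is tangent to CD there, UC ⟂ CD, with radius 13.0, so the center U sits 13.0 in from both sides at U = (22.3, -37.6). That places the tangent points at J = (35.3, -37.6) on QJ and C = (22.3, -50.6) on CD. Then |NJ| = |J − N| = 51.6.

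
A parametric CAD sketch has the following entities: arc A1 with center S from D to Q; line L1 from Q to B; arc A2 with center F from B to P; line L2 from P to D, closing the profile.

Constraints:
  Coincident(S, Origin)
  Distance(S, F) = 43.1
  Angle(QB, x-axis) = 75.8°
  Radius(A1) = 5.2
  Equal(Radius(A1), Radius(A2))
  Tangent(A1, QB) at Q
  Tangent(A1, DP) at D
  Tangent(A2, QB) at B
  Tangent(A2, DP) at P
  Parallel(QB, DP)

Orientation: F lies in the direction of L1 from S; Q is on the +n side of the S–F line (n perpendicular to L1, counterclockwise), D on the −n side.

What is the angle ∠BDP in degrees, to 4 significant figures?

13.57°

Tangency of A1 to both parallel lines with radius 5.2 puts Q and D at S ± 5.2·n: Q = (-5.041, 1.276), D = (5.041, -1.276). Equal radii place B and P the same way about F: B = F + 5.2·n = (5.532, 43.06), P = F − 5.2·n = (15.61, 40.51). Then cos ∠BDP = DB·DP / (|DB||DP|), giving 13.57°.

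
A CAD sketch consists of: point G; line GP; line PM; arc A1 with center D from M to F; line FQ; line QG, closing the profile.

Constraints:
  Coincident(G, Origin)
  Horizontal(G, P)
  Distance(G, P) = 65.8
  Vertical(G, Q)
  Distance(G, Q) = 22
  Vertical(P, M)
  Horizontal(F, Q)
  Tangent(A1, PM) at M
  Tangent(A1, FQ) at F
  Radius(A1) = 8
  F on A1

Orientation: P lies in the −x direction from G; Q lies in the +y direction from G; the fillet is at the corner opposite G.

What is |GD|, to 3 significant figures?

59.5

G and Q share the same x with |GQ| = 22.0 and Q on the +y side, so Q = (0.00, 22.0). The virtual corner opposite G is at (-65.8, 22.0). Since A1 is tangent to PM there, DM ⟂ PM and tangency of A1 to FQ means the radius DF is perpendicular to FQ, with radius 8.0, so the center D sits 8.0 in from both sides at D = (-57.8, 14.0). Then |GD| = |D − G| = 59.5.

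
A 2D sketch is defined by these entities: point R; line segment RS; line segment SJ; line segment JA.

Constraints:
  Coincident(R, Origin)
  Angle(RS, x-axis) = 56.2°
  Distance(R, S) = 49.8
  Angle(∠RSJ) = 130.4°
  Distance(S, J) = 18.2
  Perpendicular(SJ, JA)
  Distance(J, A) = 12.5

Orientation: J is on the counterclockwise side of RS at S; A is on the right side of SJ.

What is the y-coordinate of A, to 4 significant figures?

62.30

R is at the origin; RS runs at 56.2° with length 49.8, so S = 49.8·(cos 56.2°, sin 56.2°) = (27.70, 41.38). ∠RSJ = 130.4°, so SJ runs at 56.2° + (180° − 130.4°) = 105.8° from the x-axis; with |SJ| = 18.2, J = S + 18.2·(cos 105.8°, sin 105.8°) = (22.75, 58.90). The perpendicularity gives JA at right angles to SJ; with |JA| = 12.5 on the right of SJ, A = J + 12.5·(0.9622, 0.2723) = (34.78, 62.30). So A.y = 62.30.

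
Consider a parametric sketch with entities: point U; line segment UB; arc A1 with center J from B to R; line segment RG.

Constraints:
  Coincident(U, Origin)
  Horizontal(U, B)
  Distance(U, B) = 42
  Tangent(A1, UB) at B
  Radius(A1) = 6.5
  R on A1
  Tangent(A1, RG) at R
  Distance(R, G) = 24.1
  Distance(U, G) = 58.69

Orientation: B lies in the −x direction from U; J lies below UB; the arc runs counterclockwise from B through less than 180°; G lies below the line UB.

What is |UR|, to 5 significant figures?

48.844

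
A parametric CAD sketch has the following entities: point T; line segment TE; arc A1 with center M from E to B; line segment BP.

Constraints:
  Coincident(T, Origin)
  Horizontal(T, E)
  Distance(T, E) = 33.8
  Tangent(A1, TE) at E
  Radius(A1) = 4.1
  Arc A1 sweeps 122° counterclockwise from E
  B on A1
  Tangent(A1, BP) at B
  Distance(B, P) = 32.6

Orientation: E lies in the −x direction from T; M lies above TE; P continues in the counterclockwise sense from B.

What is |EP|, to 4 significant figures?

36.62

On A1, E sits at bearing -90° from M; a 122° counterclockwise sweep puts B at bearing 32°, so B = M + 4.1·(cos 32°, sin 32°) = (-30.32, 6.273). The tangent condition forces MB to be normal to BP, so BP runs along (−sin 32°, cos 32°); with |BP| = 32.6, P = (-47.60, 33.92). Then |EP| = |P − E| = 36.62.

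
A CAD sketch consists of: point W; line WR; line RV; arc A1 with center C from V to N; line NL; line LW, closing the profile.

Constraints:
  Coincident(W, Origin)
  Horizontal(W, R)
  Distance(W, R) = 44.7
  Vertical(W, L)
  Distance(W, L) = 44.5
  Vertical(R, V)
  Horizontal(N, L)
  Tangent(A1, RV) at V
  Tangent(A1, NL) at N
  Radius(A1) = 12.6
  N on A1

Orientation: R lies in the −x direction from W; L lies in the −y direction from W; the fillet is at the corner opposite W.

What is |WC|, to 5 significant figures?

45.255

W is at the origin; W and R share the same y with |WR| = 44.7 and R on the −x side, so R = (-44.700, 0.0000). W and L share the same x with |WL| = 44.5 and L on the −y side, so L = (0.0000, -44.500). The virtual corner opposite W is at (-44.700, -44.500). A1 meets RV tangentially, so CV is at right angles to RV and tangency of A1 to NL means the radius CN is perpendicular to NL, with radius 12.6, so the center C sits 12.6 in from both sides at C = (-32.100, -31.900). Then |WC| = |C − W| = 45.255.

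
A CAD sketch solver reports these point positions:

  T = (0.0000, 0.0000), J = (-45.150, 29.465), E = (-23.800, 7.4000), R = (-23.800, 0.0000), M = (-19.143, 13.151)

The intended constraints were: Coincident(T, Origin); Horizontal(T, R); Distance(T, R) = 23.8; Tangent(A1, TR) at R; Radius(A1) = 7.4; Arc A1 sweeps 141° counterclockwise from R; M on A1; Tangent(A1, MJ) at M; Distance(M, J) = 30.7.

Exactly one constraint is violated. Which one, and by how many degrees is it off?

Tangent(A1, MJ) at M — off by 6.90°.

T = (0.00, 0.00) ✓; T.y = 0.00, R.y = 0.00 ✓; |TR| = 23.80 ✓; ∠(ER, RT) = 90.00° ✓; |ER| = 7.400 ✓; bearing(E→M) − bearing(E→R) = 141.0° ✓; |EM| = 7.400 ✓; ∠(EM, MJ) = 83.10° ✗; |MJ| = 30.70 ✓.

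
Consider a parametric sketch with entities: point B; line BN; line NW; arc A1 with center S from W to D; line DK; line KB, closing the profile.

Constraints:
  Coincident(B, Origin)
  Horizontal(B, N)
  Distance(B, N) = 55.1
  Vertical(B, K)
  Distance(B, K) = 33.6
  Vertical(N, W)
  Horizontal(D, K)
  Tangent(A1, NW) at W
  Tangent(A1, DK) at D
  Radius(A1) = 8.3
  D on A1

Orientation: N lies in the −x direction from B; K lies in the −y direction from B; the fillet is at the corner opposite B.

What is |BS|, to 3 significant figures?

53.2

BK is vertical with |BK| = 33.6 and K on the −y side, so K = (0.00, -33.6). The virtual corner opposite B is at (-55.1, -33.6). A1 meets NW tangentially, so SW is at right angles to NW and since A1 is tangent to DK there, SD ⟂ DK, with radius 8.3, so the center S sits 8.3 in from both sides at S = (-46.8, -25.3). Then |BS| = |S − B| = 53.2.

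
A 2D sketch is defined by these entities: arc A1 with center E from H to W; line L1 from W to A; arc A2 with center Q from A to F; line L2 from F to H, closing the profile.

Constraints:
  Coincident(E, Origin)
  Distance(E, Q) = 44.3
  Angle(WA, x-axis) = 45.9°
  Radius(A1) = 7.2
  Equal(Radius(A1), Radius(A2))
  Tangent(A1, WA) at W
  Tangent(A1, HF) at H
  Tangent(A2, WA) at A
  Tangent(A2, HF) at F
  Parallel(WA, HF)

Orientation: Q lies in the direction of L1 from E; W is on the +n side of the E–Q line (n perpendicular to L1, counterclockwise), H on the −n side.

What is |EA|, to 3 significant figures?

44.9

The slot axis is L1's direction at 45.9°, so u = (cos 45.9°, sin 45.9°) = (0.696, 0.718) and n = (−sin 45.9°, cos 45.9°) = (-0.718, 0.696). E is at the origin and Q lies 44.3 along u from E, so Q = 44.3·u = (30.8, 31.8). Tangency of A1 to both parallel lines with radius 7.2 puts W and H at E ± 7.2·n: W = (-5.17, 5.01), H = (5.17, -5.01). Equal radii place A and F the same way about Q: A = Q + 7.2·n = (25.7, 36.8), F = Q − 7.2·n = (36.0, 26.8). Then |EA| = |A − E| = 44.9.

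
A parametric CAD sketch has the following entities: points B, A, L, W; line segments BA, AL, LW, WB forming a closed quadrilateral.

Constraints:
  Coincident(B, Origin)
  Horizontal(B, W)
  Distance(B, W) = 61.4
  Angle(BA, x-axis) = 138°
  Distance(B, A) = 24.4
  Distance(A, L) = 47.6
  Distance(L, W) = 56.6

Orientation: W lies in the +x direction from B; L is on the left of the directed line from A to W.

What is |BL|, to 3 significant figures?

46.9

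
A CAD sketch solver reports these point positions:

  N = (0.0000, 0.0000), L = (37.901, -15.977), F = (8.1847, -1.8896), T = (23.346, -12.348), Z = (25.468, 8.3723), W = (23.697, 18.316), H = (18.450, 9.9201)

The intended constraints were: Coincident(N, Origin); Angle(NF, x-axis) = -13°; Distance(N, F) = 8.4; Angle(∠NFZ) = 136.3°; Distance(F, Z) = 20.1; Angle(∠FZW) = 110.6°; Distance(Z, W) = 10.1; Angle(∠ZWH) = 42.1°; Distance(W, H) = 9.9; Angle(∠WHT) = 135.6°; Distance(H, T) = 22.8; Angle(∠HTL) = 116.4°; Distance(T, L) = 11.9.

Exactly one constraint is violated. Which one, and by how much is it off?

Distance(T, L) = 11.9 — off by 3.10.

N = (0.00, 0.00) ✓; NF at -13.00° ✓; |NF| = 8.400 ✓; ∠NFZ = 136.3° ✓; |FZ| = 20.10 ✓; ∠FZW = 110.6° ✓; |ZW| = 10.10 ✓; ∠ZWH = 42.10° ✓; |WH| = 9.901 ✓; ∠WHT = 135.6° ✓; |HT| = 22.80 ✓; ∠HTL = 116.4° ✓; |TL| = 15.00 ✗.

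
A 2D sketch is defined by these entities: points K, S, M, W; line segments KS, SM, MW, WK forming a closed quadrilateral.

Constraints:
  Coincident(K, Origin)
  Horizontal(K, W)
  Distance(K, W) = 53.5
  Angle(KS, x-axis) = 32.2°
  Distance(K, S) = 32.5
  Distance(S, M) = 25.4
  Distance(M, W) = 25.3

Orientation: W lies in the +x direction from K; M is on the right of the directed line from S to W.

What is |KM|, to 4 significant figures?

30.57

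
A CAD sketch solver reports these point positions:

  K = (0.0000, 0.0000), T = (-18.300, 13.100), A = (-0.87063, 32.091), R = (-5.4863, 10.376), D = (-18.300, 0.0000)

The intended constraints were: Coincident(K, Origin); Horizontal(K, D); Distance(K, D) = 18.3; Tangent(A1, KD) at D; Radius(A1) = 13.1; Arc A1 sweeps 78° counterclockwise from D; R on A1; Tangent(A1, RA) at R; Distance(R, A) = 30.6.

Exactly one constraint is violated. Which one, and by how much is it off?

Distance(R, A) = 30.6 — off by 8.40.

K = (0.00, 0.00) ✓; K.y = 0.00, D.y = 0.00 ✓; |KD| = 18.30 ✓; ∠(TD, DK) = 90.00° ✓; |TD| = 13.10 ✓; bearing(T→R) − bearing(T→D) = 78.00° ✓; |TR| = 13.10 ✓; ∠(TR, RA) = 90.00° ✓; |RA| = 22.20 ✗.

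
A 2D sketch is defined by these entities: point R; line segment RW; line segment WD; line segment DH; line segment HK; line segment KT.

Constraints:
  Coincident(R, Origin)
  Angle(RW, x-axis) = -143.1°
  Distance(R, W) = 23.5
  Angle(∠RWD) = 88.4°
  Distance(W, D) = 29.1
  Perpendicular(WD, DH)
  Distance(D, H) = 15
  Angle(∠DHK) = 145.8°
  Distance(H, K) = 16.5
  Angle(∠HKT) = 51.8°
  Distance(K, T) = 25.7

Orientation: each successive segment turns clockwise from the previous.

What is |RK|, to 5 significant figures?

19.851

WD ⟂ DH, so DH runs at 35.300°; with |DH| = 15.0, H = (-23.366, 18.308). ∠DHK = 145.8° gives HK at 1.1000° from the x-axis; with |HK| = 16.5, K = (-6.8692, 18.624). Then |RK| = |K − R| = 19.851.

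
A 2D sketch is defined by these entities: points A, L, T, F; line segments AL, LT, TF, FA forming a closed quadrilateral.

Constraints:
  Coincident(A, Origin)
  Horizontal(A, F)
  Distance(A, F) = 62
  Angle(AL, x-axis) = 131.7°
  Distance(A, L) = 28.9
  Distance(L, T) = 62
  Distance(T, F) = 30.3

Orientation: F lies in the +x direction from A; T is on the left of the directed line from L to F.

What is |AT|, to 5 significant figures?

48.733

Checks: |LT| = 62.00 ✓; |TF| = 30.30 ✓.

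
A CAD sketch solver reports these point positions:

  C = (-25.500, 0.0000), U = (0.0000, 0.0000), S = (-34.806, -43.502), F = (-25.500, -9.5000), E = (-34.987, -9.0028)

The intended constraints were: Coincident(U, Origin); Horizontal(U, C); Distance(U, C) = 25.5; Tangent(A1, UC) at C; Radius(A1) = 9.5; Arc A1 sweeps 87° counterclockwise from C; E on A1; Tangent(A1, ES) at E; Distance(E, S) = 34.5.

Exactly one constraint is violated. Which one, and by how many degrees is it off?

Tangent(A1, ES) at E — off by 3.30°.

U = (0.00, 0.00) ✓; U.y = 0.00, C.y = 0.00 ✓; |UC| = 25.50 ✓; ∠(FC, CU) = 90.00° ✓; |FC| = 9.500 ✓; bearing(F→E) − bearing(F→C) = 87.00° ✓; |FE| = 9.500 ✓; ∠(FE, ES) = 86.70° ✗; |ES| = 34.50 ✓.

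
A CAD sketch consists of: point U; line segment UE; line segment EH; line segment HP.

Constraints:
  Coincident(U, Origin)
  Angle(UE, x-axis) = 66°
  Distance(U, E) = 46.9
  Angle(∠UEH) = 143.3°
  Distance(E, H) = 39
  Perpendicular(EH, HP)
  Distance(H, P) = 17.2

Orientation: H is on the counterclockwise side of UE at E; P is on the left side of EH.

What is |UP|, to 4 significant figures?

77.36

U is at the origin; UE runs at 66.0° with length 46.9, so E = 46.9·(cos 66.0°, sin 66.0°) = (19.08, 42.85). ∠UEH = 143.3°, so EH runs at 66.0° + (180° − 143.3°) = 102.7° from the x-axis; with |EH| = 39.0, H = E + 39.0·(cos 102.7°, sin 102.7°) = (10.50, 80.89). EH ⟂ HP; with |HP| = 17.2 on the left of EH, P = H + 17.2·(-0.9755, -0.2198) = (-6.277, 77.11). Then |UP| = |P − U| = 77.36.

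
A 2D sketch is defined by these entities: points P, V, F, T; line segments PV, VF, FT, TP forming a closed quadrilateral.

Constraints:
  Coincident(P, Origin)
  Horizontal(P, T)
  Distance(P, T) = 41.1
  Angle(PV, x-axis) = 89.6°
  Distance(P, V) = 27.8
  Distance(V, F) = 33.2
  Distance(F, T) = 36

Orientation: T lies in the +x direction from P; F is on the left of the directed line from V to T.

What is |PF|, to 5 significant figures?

47.824

Checks: |VF| = 33.20 ✓; |FT| = 36.00 ✓.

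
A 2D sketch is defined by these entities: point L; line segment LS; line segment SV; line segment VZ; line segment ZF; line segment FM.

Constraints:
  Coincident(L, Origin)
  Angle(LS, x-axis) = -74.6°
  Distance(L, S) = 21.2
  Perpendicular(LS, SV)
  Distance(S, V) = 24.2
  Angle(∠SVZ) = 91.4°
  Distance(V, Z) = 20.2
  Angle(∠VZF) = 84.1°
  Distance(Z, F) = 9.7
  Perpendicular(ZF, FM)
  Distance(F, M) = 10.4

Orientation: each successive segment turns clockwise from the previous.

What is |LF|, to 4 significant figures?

15.13

L is at the origin; LS runs at -74.6° with length 21.2, so S = (5.630, -20.44). LS is perpendicular to SV, so SV runs at -164.6°; with |SV| = 24.2, V = (-17.70, -26.87). ∠SVZ = 91.4° gives VZ at 106.8° from the x-axis; with |VZ| = 20.2, Z = (-23.54, -7.527). ∠VZF = 84.1° gives ZF at 10.90° from the x-axis; with |ZF| = 9.7, F = (-14.01, -5.693). Then |LF| = |F − L| = 15.13.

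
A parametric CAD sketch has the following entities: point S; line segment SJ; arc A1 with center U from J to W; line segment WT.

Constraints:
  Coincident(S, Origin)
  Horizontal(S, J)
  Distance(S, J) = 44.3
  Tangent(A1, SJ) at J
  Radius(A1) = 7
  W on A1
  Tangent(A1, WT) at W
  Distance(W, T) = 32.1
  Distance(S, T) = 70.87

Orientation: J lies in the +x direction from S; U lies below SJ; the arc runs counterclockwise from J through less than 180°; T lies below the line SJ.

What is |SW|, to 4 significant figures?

41.05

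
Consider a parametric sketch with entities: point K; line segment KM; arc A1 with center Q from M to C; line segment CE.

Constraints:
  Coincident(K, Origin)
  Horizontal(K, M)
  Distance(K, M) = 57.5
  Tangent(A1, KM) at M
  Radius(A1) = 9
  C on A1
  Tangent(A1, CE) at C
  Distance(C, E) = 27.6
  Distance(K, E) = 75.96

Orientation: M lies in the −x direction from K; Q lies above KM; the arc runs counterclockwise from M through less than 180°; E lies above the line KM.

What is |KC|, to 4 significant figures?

52.25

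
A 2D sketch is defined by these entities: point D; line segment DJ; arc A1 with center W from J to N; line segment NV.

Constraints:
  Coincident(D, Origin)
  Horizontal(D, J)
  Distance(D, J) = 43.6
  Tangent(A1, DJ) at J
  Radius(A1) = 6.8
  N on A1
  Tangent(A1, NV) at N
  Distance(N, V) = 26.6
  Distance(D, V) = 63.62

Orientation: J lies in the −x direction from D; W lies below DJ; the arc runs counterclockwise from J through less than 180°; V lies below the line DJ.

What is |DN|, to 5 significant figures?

50.591

Checks: |WN| = 6.800 ✓; ∠(WN, NV) = 90.00° ✓; |NV| = 26.60 ✓; |DV| = 63.62 ✓.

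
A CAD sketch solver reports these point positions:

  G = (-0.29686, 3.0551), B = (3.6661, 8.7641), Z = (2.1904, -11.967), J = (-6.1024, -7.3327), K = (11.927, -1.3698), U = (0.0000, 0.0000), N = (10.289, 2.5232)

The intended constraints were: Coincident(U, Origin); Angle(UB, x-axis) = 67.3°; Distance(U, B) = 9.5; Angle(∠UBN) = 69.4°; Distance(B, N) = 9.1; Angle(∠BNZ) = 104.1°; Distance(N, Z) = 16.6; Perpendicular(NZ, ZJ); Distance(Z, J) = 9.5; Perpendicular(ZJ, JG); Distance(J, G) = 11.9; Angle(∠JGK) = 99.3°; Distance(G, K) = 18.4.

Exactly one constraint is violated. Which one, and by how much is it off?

Distance(G, K) = 18.4 — off by 5.40.

U = (0.00, 0.00) ✓; UB at 67.30° ✓; |UB| = 9.500 ✓; ∠UBN = 69.40° ✓; |BN| = 9.100 ✓; ∠BNZ = 104.1° ✓; |NZ| = 16.60 ✓; ∠(NZ, ZJ) = 90.00° ✓; |ZJ| = 9.500 ✓; ∠(ZJ, JG) = 90.00° ✓; |JG| = 11.90 ✓; ∠JGK = 99.30° ✓; |GK| = 13.00 ✗.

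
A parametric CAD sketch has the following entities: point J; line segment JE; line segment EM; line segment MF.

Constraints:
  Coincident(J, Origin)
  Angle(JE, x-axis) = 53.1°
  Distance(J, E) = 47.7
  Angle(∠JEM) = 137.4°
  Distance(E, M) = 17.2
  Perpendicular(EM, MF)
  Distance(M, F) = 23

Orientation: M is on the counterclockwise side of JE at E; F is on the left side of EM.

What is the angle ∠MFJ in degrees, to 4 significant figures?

100.1°

∠JEM = 137.4°, so EM runs at 53.1° + (180° − 137.4°) = 95.70° from the x-axis; with |EM| = 17.2, M = E + 17.2·(cos 95.70°, sin 95.70°) = (26.93, 55.26). EM is perpendicular to MF; with |MF| = 23.0 on the left of EM, F = M + 23.0·(-0.9951, -0.09932) = (4.045, 52.98). Then cos ∠MFJ = FM·FJ / (|FM||FJ|), giving 100.1°.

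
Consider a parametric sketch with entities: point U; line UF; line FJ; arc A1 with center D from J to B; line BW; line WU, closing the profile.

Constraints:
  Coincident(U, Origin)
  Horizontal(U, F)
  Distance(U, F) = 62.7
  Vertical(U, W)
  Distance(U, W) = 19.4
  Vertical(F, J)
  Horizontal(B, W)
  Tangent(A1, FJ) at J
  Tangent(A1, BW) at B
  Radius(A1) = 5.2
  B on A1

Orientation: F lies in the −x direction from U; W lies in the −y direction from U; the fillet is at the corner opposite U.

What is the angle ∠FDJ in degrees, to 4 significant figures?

69.89°

U is at the origin; U and F share the same y with |UF| = 62.7 and F on the −x side, so F = (-62.70, 0.000). U and W share the same x with |UW| = 19.4 and W on the −y side, so W = (0.000, -19.40). The virtual corner opposite U is at (-62.70, -19.40). Since A1 is tangent to FJ there, DJ ⟂ FJ and A1 meets BW tangentially, so DB is at right angles to BW, with radius 5.2, so the center D sits 5.2 in from both sides at D = (-57.50, -14.20). That places the tangent points at J = (-62.70, -14.20) on FJ and B = (-57.50, -19.40) on BW. Then cos ∠FDJ = DF·DJ / (|DF||DJ|), giving 69.89°.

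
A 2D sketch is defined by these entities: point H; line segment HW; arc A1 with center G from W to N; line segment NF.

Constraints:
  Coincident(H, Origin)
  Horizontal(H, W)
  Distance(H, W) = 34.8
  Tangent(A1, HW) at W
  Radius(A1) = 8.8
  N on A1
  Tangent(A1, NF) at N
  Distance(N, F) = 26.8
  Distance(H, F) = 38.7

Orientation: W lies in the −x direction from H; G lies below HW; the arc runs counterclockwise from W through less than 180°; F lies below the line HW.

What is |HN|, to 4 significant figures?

43.40

Checks: |GN| = 8.800 ✓; ∠(GN, NF) = 90.00° ✓; |NF| = 26.80 ✓; |HF| = 38.70 ✓.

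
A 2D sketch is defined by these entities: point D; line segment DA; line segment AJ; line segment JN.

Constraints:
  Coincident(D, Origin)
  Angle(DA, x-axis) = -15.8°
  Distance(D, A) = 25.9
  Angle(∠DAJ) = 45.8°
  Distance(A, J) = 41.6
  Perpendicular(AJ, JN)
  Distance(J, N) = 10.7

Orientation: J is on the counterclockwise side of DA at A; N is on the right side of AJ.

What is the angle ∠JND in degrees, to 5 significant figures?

38.814°

D is at the origin; DA runs at -15.8° with length 25.9, so A = 25.9·(cos -15.8°, sin -15.8°) = (24.921, -7.0521). ∠DAJ = 45.8°, so AJ runs at -15.8° + (180° − 45.8°) = 118.40° from the x-axis; with |AJ| = 41.6, J = A + 41.6·(cos 118.40°, sin 118.40°) = (5.1355, 29.541). The perpendicularity gives JN at right angles to AJ; with |JN| = 10.7 on the right of AJ, N = J + 10.7·(0.87965, 0.47562) = (14.548, 34.631). Then cos ∠JND = NJ·ND / (|NJ||ND|), giving 38.814°.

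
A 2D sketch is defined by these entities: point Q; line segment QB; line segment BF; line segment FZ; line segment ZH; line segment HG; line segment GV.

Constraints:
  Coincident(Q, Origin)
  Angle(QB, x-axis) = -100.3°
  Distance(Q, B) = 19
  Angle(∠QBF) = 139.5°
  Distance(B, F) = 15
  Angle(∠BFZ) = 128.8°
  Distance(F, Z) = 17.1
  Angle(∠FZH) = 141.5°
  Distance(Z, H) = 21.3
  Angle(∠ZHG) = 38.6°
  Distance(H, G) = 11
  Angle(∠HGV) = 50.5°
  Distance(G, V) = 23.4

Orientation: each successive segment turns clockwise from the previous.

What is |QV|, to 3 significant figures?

58.5

Q is at the origin; QB runs at -100.3° with length 19.0, so B = (-3.40, -18.7). ∠QBF = 139.5° gives BF at -141° from the x-axis; with |BF| = 15.0, F = (-15.0, -28.2). ∠BFZ = 128.8° gives FZ at 168° from the x-axis; with |FZ| = 17.1, Z = (-31.7, -24.6). ∠FZH = 141.5° gives ZH at 130° from the x-axis; with |ZH| = 21.3, H = (-45.3, -8.18). ∠ZHG = 38.6° gives HG at -11.9° from the x-axis; with |HG| = 11.0, G = (-34.5, -10.5). ∠HGV = 50.5° gives GV at -141° from the x-axis; with |GV| = 23.4, V = (-52.8, -25.1). Then |QV| = |V − Q| = 58.5.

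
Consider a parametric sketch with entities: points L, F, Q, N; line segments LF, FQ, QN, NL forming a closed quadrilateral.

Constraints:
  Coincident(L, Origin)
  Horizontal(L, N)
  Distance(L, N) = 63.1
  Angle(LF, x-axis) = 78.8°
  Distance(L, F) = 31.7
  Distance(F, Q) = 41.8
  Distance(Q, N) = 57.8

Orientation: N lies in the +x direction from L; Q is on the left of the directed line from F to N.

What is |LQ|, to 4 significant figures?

67.70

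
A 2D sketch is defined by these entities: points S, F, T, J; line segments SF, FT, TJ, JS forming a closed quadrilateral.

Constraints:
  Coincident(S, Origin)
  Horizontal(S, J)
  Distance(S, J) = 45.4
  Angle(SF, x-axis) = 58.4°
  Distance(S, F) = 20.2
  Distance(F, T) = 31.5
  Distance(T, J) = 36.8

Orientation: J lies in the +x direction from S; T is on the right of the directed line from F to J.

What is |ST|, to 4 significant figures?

18.33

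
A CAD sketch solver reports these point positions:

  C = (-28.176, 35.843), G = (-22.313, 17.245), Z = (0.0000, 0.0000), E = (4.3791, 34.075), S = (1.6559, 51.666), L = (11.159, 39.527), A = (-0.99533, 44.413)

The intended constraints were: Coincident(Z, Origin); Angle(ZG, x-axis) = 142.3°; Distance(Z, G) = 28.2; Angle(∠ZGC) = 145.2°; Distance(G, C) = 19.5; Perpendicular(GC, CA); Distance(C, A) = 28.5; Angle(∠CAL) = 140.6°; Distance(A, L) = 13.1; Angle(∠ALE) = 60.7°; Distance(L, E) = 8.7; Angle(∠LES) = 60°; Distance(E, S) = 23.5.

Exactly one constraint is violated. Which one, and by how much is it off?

Distance(E, S) = 23.5 — off by 5.70.

Z = (0.00, 0.00) ✓; ZG at 142.3° ✓; |ZG| = 28.20 ✓; ∠ZGC = 145.2° ✓; |GC| = 19.50 ✓; ∠(GC, CA) = 90.00° ✓; |CA| = 28.50 ✓; ∠CAL = 140.6° ✓; |AL| = 13.10 ✓; ∠ALE = 60.70° ✓; |LE| = 8.700 ✓; ∠LES = 60.00° ✓; |ES| = 17.80 ✗.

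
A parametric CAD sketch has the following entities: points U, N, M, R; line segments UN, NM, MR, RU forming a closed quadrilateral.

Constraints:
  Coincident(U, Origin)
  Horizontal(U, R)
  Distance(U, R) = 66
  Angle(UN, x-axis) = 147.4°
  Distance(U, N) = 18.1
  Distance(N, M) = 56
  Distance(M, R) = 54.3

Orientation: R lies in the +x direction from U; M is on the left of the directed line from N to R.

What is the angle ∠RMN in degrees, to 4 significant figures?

95.77°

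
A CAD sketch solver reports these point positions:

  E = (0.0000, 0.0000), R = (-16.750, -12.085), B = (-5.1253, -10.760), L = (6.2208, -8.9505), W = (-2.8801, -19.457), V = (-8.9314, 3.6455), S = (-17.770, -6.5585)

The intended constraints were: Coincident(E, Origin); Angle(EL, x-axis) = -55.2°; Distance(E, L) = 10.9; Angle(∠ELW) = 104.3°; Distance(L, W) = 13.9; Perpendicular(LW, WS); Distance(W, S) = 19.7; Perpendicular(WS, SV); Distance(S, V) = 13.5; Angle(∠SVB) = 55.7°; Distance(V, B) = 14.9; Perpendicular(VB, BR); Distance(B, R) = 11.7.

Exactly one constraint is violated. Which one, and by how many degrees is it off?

Perpendicular(VB, BR) — off by 8.30°.

E = (0.00, 0.00) ✓; EL at -55.20° ✓; |EL| = 10.90 ✓; ∠ELW = 104.3° ✓; |LW| = 13.90 ✓; ∠(LW, WS) = 90.00° ✓; |WS| = 19.70 ✓; ∠(WS, SV) = 90.00° ✓; |SV| = 13.50 ✓; ∠SVB = 55.70° ✓; |VB| = 14.90 ✓; ∠(VB, BR) = 98.30° ✗; |BR| = 11.70 ✓.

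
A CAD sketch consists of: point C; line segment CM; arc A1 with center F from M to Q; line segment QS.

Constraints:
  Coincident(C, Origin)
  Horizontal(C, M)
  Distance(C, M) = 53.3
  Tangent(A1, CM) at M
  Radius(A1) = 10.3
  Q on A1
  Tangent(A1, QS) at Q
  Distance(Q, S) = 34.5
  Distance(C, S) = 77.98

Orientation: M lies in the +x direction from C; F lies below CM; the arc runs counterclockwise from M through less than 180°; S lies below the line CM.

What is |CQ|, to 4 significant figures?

47.51

Checks: |FQ| = 10.30 ✓; ∠(FQ, QS) = 90.00° ✓; |QS| = 34.50 ✓; |CS| = 77.98 ✓.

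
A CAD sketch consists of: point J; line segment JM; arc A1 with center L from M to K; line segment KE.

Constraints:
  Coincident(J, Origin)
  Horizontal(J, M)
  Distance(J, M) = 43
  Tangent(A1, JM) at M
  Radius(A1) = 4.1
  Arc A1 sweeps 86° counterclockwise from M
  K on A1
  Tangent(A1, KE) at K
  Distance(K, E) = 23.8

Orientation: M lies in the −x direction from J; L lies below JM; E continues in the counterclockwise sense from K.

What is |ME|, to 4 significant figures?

28.15

J is at the origin; J and M share the same y with |JM| = 43.0 and M on the −x side, so M = (-43.00, 0.000). The tangent condition forces LM to be normal to JM, so L = M + (0, -4.1) = (-43.00, -4.100). On A1, M sits at bearing 90° from L; an 86° counterclockwise sweep puts K at bearing 176°, so K = L + 4.1·(cos 176°, sin 176°) = (-47.09, -3.814). Tangency of A1 to KE means the radius LK is perpendicular to KE, so KE runs along (−sin 176°, cos 176°); with |KE| = 23.8, E = (-48.75, -27.56). Then |ME| = |E − M| = 28.15.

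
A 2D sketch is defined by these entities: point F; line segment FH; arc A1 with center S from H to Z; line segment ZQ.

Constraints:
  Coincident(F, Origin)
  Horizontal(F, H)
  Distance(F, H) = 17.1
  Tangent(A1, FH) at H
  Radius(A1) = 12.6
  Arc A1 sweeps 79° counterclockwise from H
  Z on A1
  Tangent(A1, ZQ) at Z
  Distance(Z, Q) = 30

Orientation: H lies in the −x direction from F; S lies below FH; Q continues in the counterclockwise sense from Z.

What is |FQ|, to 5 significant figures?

53.012

On A1, H sits at bearing 90° from S; a 79° counterclockwise sweep puts Z at bearing 169°, so Z = S + 12.6·(cos 169°, sin 169°) = (-29.469, -10.196). A1 meets ZQ tangentially, so SZ is at right angles to ZQ, so ZQ runs along (−sin 169°, cos 169°); with |ZQ| = 30.0, Q = (-35.193, -39.645). Then |FQ| = |Q − F| = 53.012.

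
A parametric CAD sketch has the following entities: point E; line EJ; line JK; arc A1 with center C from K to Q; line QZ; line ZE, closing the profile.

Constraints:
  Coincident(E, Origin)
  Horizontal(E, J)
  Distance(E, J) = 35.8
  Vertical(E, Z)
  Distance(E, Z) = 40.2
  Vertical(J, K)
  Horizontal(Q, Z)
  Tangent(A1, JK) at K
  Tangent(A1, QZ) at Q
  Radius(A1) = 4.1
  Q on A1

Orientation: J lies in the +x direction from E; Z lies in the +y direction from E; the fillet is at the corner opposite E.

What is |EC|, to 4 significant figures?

48.04

E is at the origin; E and J share the same y with |EJ| = 35.8 and J on the +x side, so J = (35.80, 0.000). EZ is vertical with |EZ| = 40.2 and Z on the +y side, so Z = (0.000, 40.20). The virtual corner opposite E is at (35.80, 40.20). Since A1 is tangent to JK there, CK ⟂ JK and since A1 is tangent to QZ there, CQ ⟂ QZ, with radius 4.1, so the center C sits 4.1 in from both sides at C = (31.70, 36.10). Then |EC| = |C − E| = 48.04.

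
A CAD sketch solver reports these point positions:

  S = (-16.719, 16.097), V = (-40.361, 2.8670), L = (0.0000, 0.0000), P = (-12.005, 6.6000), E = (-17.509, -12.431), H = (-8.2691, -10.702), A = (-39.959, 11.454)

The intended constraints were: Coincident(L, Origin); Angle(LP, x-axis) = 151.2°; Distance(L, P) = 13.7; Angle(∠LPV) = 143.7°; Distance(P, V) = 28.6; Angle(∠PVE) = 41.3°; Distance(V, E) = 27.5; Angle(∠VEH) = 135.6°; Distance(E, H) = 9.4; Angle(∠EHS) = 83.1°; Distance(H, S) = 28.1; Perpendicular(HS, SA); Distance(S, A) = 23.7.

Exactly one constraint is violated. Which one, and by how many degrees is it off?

Perpendicular(HS, SA) — off by 6.20°.

L = (0.00, 0.00) ✓; LP at 151.2° ✓; |LP| = 13.70 ✓; ∠LPV = 143.7° ✓; |PV| = 28.60 ✓; ∠PVE = 41.30° ✓; |VE| = 27.50 ✓; ∠VEH = 135.6° ✓; |EH| = 9.400 ✓; ∠EHS = 83.10° ✓; |HS| = 28.10 ✓; ∠(HS, SA) = 83.80° ✗; |SA| = 23.70 ✓.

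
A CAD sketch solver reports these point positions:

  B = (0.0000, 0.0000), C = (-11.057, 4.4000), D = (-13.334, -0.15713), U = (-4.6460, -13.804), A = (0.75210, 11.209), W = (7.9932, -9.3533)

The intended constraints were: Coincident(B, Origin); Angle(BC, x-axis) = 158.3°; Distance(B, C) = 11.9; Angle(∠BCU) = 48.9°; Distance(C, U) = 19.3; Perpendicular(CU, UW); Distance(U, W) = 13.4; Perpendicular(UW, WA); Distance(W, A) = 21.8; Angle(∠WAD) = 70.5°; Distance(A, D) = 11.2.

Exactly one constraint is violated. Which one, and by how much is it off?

Distance(A, D) = 11.2 — off by 6.90.

B = (0.00, 0.00) ✓; BC at 158.3° ✓; |BC| = 11.90 ✓; ∠BCU = 48.90° ✓; |CU| = 19.30 ✓; ∠(CU, UW) = 90.00° ✓; |UW| = 13.40 ✓; ∠(UW, WA) = 90.00° ✓; |WA| = 21.80 ✓; ∠WAD = 70.50° ✓; |AD| = 18.10 ✗.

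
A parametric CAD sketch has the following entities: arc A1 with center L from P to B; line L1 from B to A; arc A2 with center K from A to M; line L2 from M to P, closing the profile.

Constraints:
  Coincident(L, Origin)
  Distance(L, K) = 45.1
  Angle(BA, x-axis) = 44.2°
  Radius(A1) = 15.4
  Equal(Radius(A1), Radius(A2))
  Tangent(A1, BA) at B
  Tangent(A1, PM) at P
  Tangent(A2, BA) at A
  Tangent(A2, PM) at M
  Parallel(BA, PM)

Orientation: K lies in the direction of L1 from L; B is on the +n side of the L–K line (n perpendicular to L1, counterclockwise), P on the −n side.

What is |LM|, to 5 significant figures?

47.657

Tangency of A1 to both parallel lines with radius 15.4 puts B and P at L ± 15.4·n: B = (-10.736, 11.040), P = (10.736, -11.040). Equal radii place A and M the same way about K: A = K + 15.4·n = (21.596, 42.483), M = K − 15.4·n = (43.069, 20.402). Then |LM| = |M − L| = 47.657.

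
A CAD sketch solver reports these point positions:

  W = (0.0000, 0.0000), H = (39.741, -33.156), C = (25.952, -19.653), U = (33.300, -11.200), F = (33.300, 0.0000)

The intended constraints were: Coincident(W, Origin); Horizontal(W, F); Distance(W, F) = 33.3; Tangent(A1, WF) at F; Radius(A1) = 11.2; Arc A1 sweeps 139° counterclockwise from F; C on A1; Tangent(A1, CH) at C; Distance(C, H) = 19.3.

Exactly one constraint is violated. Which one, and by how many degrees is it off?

Tangent(A1, CH) at C — off by 3.40°.

W = (0.00, 0.00) ✓; W.y = 0.00, F.y = 0.00 ✓; |WF| = 33.30 ✓; ∠(UF, FW) = 90.00° ✓; |UF| = 11.20 ✓; bearing(U→C) − bearing(U→F) = 139.0° ✓; |UC| = 11.20 ✓; ∠(UC, CH) = 93.40° ✗; |CH| = 19.30 ✓.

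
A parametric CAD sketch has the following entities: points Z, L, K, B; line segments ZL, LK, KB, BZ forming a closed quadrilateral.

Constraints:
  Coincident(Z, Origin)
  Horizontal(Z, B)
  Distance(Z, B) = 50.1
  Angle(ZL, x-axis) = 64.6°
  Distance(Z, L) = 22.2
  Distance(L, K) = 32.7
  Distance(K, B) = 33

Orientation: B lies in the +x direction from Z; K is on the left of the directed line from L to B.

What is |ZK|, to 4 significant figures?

51.02

Checks: |LK| = 32.70 ✓; |KB| = 33.00 ✓.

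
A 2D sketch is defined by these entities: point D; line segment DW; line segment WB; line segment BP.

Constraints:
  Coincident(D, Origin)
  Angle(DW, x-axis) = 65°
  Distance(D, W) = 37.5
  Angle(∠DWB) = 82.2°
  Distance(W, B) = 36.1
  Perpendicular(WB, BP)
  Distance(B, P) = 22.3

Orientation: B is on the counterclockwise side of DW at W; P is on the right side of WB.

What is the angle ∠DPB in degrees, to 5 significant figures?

27.547°

D is at the origin; DW runs at 65.0° with length 37.5, so W = 37.5·(cos 65.0°, sin 65.0°) = (15.848, 33.987). ∠DWB = 82.2°, so WB runs at 65.0° + (180° − 82.2°) = 162.80° from the x-axis; with |WB| = 36.1, B = W + 36.1·(cos 162.80°, sin 162.80°) = (-18.637, 44.662). The perpendicularity gives BP at right angles to WB; with |BP| = 22.3 on the right of WB, P = B + 22.3·(0.29571, 0.95528) = (-12.043, 65.964). Then cos ∠DPB = PD·PB / (|PD||PB|), giving 27.547°.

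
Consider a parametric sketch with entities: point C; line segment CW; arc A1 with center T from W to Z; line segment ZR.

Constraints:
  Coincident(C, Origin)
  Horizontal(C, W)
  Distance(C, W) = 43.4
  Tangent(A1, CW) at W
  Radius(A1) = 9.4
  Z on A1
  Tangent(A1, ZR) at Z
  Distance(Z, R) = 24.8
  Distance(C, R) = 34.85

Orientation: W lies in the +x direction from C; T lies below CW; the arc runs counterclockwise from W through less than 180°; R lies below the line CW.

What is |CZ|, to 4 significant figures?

35.56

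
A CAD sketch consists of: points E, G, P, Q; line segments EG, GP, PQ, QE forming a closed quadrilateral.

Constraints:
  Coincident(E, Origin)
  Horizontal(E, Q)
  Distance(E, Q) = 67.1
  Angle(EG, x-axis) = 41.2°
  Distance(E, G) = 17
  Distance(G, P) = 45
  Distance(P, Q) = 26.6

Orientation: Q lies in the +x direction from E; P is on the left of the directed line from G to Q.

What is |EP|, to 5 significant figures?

60.878

Checks: |GP| = 45.00 ✓; |PQ| = 26.60 ✓.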